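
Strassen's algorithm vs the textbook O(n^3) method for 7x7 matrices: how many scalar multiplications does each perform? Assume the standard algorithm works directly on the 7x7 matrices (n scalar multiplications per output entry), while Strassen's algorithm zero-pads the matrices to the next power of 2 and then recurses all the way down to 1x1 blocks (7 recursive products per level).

Matrix multiplication for 7x7 matrices:

Strassen's algorithm requires power-of-2 dimensions. Pad 7x7 to 8x8 (next power of 2).

Standard algorithm: 7^3 = 343 multiplications
Strassen's algorithm: 7^(log2(8)) = 7^3 = 343 multiplications
Savings: 343 - 343 = 0 multiplications

Standard: 343 multiplications (7^3). Strassen: 343 multiplications (7^3, after padding to 8x8). Strassen reduces 8 recursive multiplications to 7 at each level.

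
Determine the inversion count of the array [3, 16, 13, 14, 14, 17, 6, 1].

Finding inversions in [3, 16, 13, 14, 14, 17, 6, 1]:

(0, 7): arr[0]=3 > arr[7]=1
(1, 2): arr[1]=16 > arr[2]=13
(1, 3): arr[1]=16 > arr[3]=14
(1, 4): arr[1]=16 > arr[4]=14
(1, 6): arr[1]=16 > arr[6]=6
(1, 7): arr[1]=16 > arr[7]=1
(2, 6): arr[2]=13 > arr[6]=6
(2, 7): arr[2]=13 > arr[7]=1
(3, 6): arr[3]=14 > arr[6]=6
(3, 7): arr[3]=14 > arr[7]=1
(4, 6): arr[4]=14 > arr[6]=6
(4, 7): arr[4]=14 > arr[7]=1
(5, 6): arr[5]=17 > arr[6]=6
(5, 7): arr[5]=17 > arr[7]=1
(6, 7): arr[6]=6 > arr[7]=1

Total inversions: 15

The array has 15 inversion(s): (0,7), (1,2), (1,3), (1,4), (1,6), (1,7), (2,6), (2,7), (3,6), (3,7), (4,6), (4,7), (5,6), (5,7), (6,7). Each pair (i,j) satisfies i < j and arr[i] > arr[j].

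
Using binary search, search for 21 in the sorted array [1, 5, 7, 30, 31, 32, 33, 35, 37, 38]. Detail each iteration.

Binary search for 21 in [1, 5, 7, 30, 31, 32, 33, 35, 37, 38]:

lo=0, hi=9, mid=4, arr[mid]=31 -> 31 > 21, search left half
lo=0, hi=3, mid=1, arr[mid]=5 -> 5 < 21, search right half
lo=2, hi=3, mid=2, arr[mid]=7 -> 7 < 21, search right half
lo=3, hi=3, mid=3, arr[mid]=30 -> 30 > 21, search left half
lo=3 > hi=2, target 21 not found

Binary search determines that 21 is not in the array after 4 comparisons. The search space was exhausted without finding the target.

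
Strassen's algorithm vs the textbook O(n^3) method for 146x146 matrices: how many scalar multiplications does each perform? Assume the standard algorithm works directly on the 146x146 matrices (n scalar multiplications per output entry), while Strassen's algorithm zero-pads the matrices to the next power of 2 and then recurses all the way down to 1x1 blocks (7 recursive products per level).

Matrix multiplication for 146x146 matrices:

Strassen's algorithm requires power-of-2 dimensions. Pad 146x146 to 256x256 (next power of 2).

Standard algorithm: 146^3 = 3112136 multiplications
Strassen's algorithm: 7^(log2(256)) = 7^8 = 5764801 multiplications
Difference: 3112136 - 5764801 = -2652665 (Strassen uses MORE here due to padding overhead — for small or just-over-power-of-2 n, padding can outweigh the per-level savings)

Standard: 3112136 multiplications (146^3). Strassen: 5764801 multiplications (7^8, after padding to 256x256). Strassen reduces 8 recursive multiplications to 7 at each level.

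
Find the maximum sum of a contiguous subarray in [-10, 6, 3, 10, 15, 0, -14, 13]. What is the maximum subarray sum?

Using Kadane's algorithm on [-10, 6, 3, 10, 15, 0, -14, 13]:

Scanning through the array:
Position 1 (value 6): max_ending_here = 6, max_so_far = 6
Position 2 (value 3): max_ending_here = 9, max_so_far = 9
Position 3 (value 10): max_ending_here = 19, max_so_far = 19
Position 4 (value 15): max_ending_here = 34, max_so_far = 34
Position 5 (value 0): max_ending_here = 34, max_so_far = 34
Position 6 (value -14): max_ending_here = 20, max_so_far = 34
Position 7 (value 13): max_ending_here = 33, max_so_far = 34

Maximum subarray: [6, 3, 10, 15]
Maximum sum: 34

The maximum subarray is [6, 3, 10, 15] with sum 34. This subarray runs from index 1 to index 4.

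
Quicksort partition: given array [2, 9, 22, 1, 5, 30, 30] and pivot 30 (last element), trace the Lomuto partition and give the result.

Lomuto partition with pivot = 30:

Initial array: [2, 9, 22, 1, 5, 30, 30]

arr[0]=2 <= 30: swap with position 0, array becomes [2, 9, 22, 1, 5, 30, 30]
arr[1]=9 <= 30: swap with position 1, array becomes [2, 9, 22, 1, 5, 30, 30]
arr[2]=22 <= 30: swap with position 2, array becomes [2, 9, 22, 1, 5, 30, 30]
arr[3]=1 <= 30: swap with position 3, array becomes [2, 9, 22, 1, 5, 30, 30]
arr[4]=5 <= 30: swap with position 4, array becomes [2, 9, 22, 1, 5, 30, 30]
arr[5]=30 <= 30: swap with position 5, array becomes [2, 9, 22, 1, 5, 30, 30]

Place pivot at position 6: [2, 9, 22, 1, 5, 30, 30]
Pivot position: 6

After partitioning with pivot 30, the array becomes [2, 9, 22, 1, 5, 30, 30]. The pivot is placed at index 6. All elements to the left of the pivot are <= 30, and all elements to the right are > 30.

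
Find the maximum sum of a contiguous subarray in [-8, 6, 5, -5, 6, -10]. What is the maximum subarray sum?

Using Kadane's algorithm on [-8, 6, 5, -5, 6, -10]:

Scanning through the array:
Position 1 (value 6): max_ending_here = 6, max_so_far = 6
Position 2 (value 5): max_ending_here = 11, max_so_far = 11
Position 3 (value -5): max_ending_here = 6, max_so_far = 11
Position 4 (value 6): max_ending_here = 12, max_so_far = 12
Position 5 (value -10): max_ending_here = 2, max_so_far = 12

Maximum subarray: [6, 5, -5, 6]
Maximum sum: 12

The maximum subarray is [6, 5, -5, 6] with sum 12. This subarray runs from index 1 to index 4.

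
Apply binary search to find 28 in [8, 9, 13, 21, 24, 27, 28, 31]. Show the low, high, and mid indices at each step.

Binary search for 28 in [8, 9, 13, 21, 24, 27, 28, 31]:

lo=0, hi=7, mid=3, arr[mid]=21 -> 21 < 28, search right half
lo=4, hi=7, mid=5, arr[mid]=27 -> 27 < 28, search right half
lo=6, hi=7, mid=6, arr[mid]=28 -> Found target at index 6!

Binary search finds 28 at index 6 after 3 comparisons. The search repeatedly halves the search space by comparing with the middle element.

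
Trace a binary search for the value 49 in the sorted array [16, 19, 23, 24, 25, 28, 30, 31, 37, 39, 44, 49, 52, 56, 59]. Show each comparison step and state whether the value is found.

Binary search for 49 in [16, 19, 23, 24, 25, 28, 30, 31, 37, 39, 44, 49, 52, 56, 59]:

lo=0, hi=14, mid=7, arr[mid]=31 -> 31 < 49, search right half
lo=8, hi=14, mid=11, arr[mid]=49 -> Found target at index 11!

Binary search finds 49 at index 11 after 2 comparisons. The search repeatedly halves the search space by comparing with the middle element.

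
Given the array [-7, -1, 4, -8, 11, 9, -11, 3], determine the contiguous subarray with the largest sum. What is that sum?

Using Kadane's algorithm on [-7, -1, 4, -8, 11, 9, -11, 3]:

Scanning through the array:
Position 1 (value -1): max_ending_here = -1, max_so_far = -1
Position 2 (value 4): max_ending_here = 4, max_so_far = 4
Position 3 (value -8): max_ending_here = -4, max_so_far = 4
Position 4 (value 11): max_ending_here = 11, max_so_far = 11
Position 5 (value 9): max_ending_here = 20, max_so_far = 20
Position 6 (value -11): max_ending_here = 9, max_so_far = 20
Position 7 (value 3): max_ending_here = 12, max_so_far = 20

Maximum subarray: [11, 9]
Maximum sum: 20

The maximum subarray is [11, 9] with sum 20. This subarray runs from index 4 to index 5.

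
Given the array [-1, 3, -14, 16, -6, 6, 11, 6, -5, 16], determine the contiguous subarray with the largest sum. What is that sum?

Using Kadane's algorithm on [-1, 3, -14, 16, -6, 6, 11, 6, -5, 16]:

Scanning through the array:
Position 1 (value 3): max_ending_here = 3, max_so_far = 3
Position 2 (value -14): max_ending_here = -11, max_so_far = 3
Position 3 (value 16): max_ending_here = 16, max_so_far = 16
Position 4 (value -6): max_ending_here = 10, max_so_far = 16
Position 5 (value 6): max_ending_here = 16, max_so_far = 16
Position 6 (value 11): max_ending_here = 27, max_so_far = 27
Position 7 (value 6): max_ending_here = 33, max_so_far = 33
Position 8 (value -5): max_ending_here = 28, max_so_far = 33
Position 9 (value 16): max_ending_here = 44, max_so_far = 44

Maximum subarray: [16, -6, 6, 11, 6, -5, 16]
Maximum sum: 44

The maximum subarray is [16, -6, 6, 11, 6, -5, 16] with sum 44. This subarray runs from index 3 to index 9.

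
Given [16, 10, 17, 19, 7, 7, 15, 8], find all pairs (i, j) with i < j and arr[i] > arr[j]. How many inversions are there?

Finding inversions in [16, 10, 17, 19, 7, 7, 15, 8]:

(0, 1): arr[0]=16 > arr[1]=10
(0, 4): arr[0]=16 > arr[4]=7
(0, 5): arr[0]=16 > arr[5]=7
(0, 6): arr[0]=16 > arr[6]=15
(0, 7): arr[0]=16 > arr[7]=8
(1, 4): arr[1]=10 > arr[4]=7
(1, 5): arr[1]=10 > arr[5]=7
(1, 7): arr[1]=10 > arr[7]=8
(2, 4): arr[2]=17 > arr[4]=7
(2, 5): arr[2]=17 > arr[5]=7
(2, 6): arr[2]=17 > arr[6]=15
(2, 7): arr[2]=17 > arr[7]=8
(3, 4): arr[3]=19 > arr[4]=7
(3, 5): arr[3]=19 > arr[5]=7
(3, 6): arr[3]=19 > arr[6]=15
(3, 7): arr[3]=19 > arr[7]=8
(6, 7): arr[6]=15 > arr[7]=8

Total inversions: 17

The array has 17 inversion(s): (0,1), (0,4), (0,5), (0,6), (0,7), (1,4), (1,5), (1,7), (2,4), (2,5), (2,6), (2,7), (3,4), (3,5), (3,6), (3,7), (6,7). Each pair (i,j) satisfies i < j and arr[i] > arr[j].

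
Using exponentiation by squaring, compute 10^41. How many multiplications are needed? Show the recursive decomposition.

Computing 10^41 by squaring (build up from 10^1; each line after the first costs one multiplication):

10^1 = 10
10^2 = (10^1)^2 = 10^2 = 100
10^4 = (10^2)^2 = 100^2 = 10000
10^5 = 10 * 10^4 = 10 * 10000 = 100000
10^10 = (10^5)^2 = 100000^2 = 10000000000
10^20 = (10^10)^2 = 10000000000^2 = 100000000000000000000
10^40 = (10^20)^2 = 100000000000000000000^2 = 10000000000000000000000000000000000000000
10^41 = 10 * 10^40 = 10 * 10000000000000000000000000000000000000000 = 100000000000000000000000000000000000000000

Result: 100000000000000000000000000000000000000000
Multiplications needed: 7 (7 lines after 10^1)

10^41 = 100000000000000000000000000000000000000000. Using exponentiation by squaring, this requires 7 multiplications. The key idea: if the exponent is even, square the half-power; if odd, multiply by the base once.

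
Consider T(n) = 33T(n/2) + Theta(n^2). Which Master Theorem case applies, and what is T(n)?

Master Theorem for T(n) = 33T(n/2) + O(n^2):

a = 33, b = 2, c = 2
log_b(a) = log_2(33) = 5.0444

Case 1: c = 2 < log_2(33) = 5.0444
T(n) = O(n^(log_2 33))

For T(n) = 33T(n/2) + O(n^2): log_2(33) = 5.0444. This is Case 1 of the Master Theorem (c < log_b(a), work dominated by leaves), giving O(n^(log_2 33)).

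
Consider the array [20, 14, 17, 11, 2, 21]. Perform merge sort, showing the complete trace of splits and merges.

Merge sort trace:

Split: [20, 14, 17, 11, 2, 21] -> [20, 14, 17] and [11, 2, 21]
  Split: [20, 14, 17] -> [20] and [14, 17]
    Split: [14, 17] -> [14] and [17]
    Merge: [14] + [17] -> [14, 17]
  Merge: [20] + [14, 17] -> [14, 17, 20]
  Split: [11, 2, 21] -> [11] and [2, 21]
    Split: [2, 21] -> [2] and [21]
    Merge: [2] + [21] -> [2, 21]
  Merge: [11] + [2, 21] -> [2, 11, 21]
Merge: [14, 17, 20] + [2, 11, 21] -> [2, 11, 14, 17, 20, 21]

Final sorted array: [2, 11, 14, 17, 20, 21]

The merge sort proceeds by recursively splitting the array and merging sorted halves.
After all merges, the sorted array is [2, 11, 14, 17, 20, 21].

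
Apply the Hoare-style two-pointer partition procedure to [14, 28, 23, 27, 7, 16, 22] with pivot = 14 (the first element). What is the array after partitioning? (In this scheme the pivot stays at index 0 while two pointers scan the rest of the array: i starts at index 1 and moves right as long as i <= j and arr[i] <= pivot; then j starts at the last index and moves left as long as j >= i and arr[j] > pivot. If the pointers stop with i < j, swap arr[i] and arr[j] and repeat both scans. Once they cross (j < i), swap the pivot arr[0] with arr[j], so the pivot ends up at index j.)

Hoare-style two-pointer partition with pivot = 14:

Initial array: [14, 28, 23, 27, 7, 16, 22]

Pointers start at i = 1, j = 6.
i stops at index 1 (arr[1]=28 > 14), j stops at index 4 (arr[4]=7 <= 14): swap arr[1] and arr[4], array becomes [14, 7, 23, 27, 28, 16, 22]
i ends at 2, j ends at 1: the pointers have crossed (j < i), so scanning stops.

Swap pivot arr[0] with arr[1] to place pivot at position 1: [7, 14, 23, 27, 28, 16, 22]
Pivot position: 1

After partitioning with pivot 14, the array becomes [7, 14, 23, 27, 28, 16, 22]. The pivot is placed at index 1. All elements to the left of the pivot are <= 14, and all elements to the right are > 14.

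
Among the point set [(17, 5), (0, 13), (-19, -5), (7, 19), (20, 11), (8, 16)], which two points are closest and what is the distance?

Computing all pairwise distances among 6 points:

d((17, 5), (0, 13)) = 18.7883
d((17, 5), (-19, -5)) = 37.3631
d((17, 5), (7, 19)) = 17.2047
d((17, 5), (20, 11)) = 6.7082
d((17, 5), (8, 16)) = 14.2127
d((0, 13), (-19, -5)) = 26.1725
d((0, 13), (7, 19)) = 9.2195
d((0, 13), (20, 11)) = 20.0998
d((0, 13), (8, 16)) = 8.544
d((-19, -5), (7, 19)) = 35.3836
d((-19, -5), (20, 11)) = 42.1545
d((-19, -5), (8, 16)) = 34.2053
d((7, 19), (20, 11)) = 15.2643
d((7, 19), (8, 16)) = 3.1623 <-- minimum
d((20, 11), (8, 16)) = 13.0

Closest pair: (7, 19) and (8, 16) with distance 3.1623

The closest pair is (7, 19) and (8, 16) with Euclidean distance 3.1623. For 6 points, brute-force pairwise comparison is shown above. For large n, the divide-and-conquer algorithm (sort by x, recurse on halves, check the dividing strip) achieves O(n log n).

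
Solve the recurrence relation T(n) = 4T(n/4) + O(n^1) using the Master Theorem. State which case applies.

Master Theorem for T(n) = 4T(n/4) + O(n^1):

a = 4, b = 4, c = 1
log_b(a) = log_4(4) = 1.0000

Case 2: c = 1 = log_4(4) = 1.0000
T(n) = O(n^1 log n) = O(n log n)

For T(n) = 4T(n/4) + O(n^1): log_4(4) = 1.0000. This is Case 2 of the Master Theorem (c = log_b(a), equal work at all levels), giving O(n log n).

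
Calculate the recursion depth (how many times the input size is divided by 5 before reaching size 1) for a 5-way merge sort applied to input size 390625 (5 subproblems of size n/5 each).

For divide and conquer with division factor 5:

Problem sizes at each level:
Level 0: 390625
Level 1: 78125
Level 2: 15625
Level 3: 3125
Level 4: 625
Level 5: 125
Level 6: 25
Level 7: 5
Level 8: 1

The root is level 0 and the size-1 base case is level 8 (the tree spans levels 0 through 8, i.e. 9 levels counting the root), so the depth is the number of divisions: log_5(390625) = 8

The recursion tree depth is log_5(390625) = 8. At each level, the problem size is divided by 5, so it takes 8 divisions to reduce to a base case of size 1. The algorithm makes 5 recursive calls at each level.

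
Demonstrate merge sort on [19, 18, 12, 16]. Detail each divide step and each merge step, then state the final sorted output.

Merge sort trace:

Split: [19, 18, 12, 16] -> [19, 18] and [12, 16]
  Split: [19, 18] -> [19] and [18]
  Merge: [19] + [18] -> [18, 19]
  Split: [12, 16] -> [12] and [16]
  Merge: [12] + [16] -> [12, 16]
Merge: [18, 19] + [12, 16] -> [12, 16, 18, 19]

Final sorted array: [12, 16, 18, 19]

The merge sort proceeds by recursively splitting the array and merging sorted halves.
After all merges, the sorted array is [12, 16, 18, 19].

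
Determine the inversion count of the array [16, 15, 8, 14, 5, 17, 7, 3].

Finding inversions in [16, 15, 8, 14, 5, 17, 7, 3]:

(0, 1): arr[0]=16 > arr[1]=15
(0, 2): arr[0]=16 > arr[2]=8
(0, 3): arr[0]=16 > arr[3]=14
(0, 4): arr[0]=16 > arr[4]=5
(0, 6): arr[0]=16 > arr[6]=7
(0, 7): arr[0]=16 > arr[7]=3
(1, 2): arr[1]=15 > arr[2]=8
(1, 3): arr[1]=15 > arr[3]=14
(1, 4): arr[1]=15 > arr[4]=5
(1, 6): arr[1]=15 > arr[6]=7
(1, 7): arr[1]=15 > arr[7]=3
(2, 4): arr[2]=8 > arr[4]=5
(2, 6): arr[2]=8 > arr[6]=7
(2, 7): arr[2]=8 > arr[7]=3
(3, 4): arr[3]=14 > arr[4]=5
(3, 6): arr[3]=14 > arr[6]=7
(3, 7): arr[3]=14 > arr[7]=3
(4, 7): arr[4]=5 > arr[7]=3
(5, 6): arr[5]=17 > arr[6]=7
(5, 7): arr[5]=17 > arr[7]=3
(6, 7): arr[6]=7 > arr[7]=3

Total inversions: 21

The array has 21 inversion(s): (0,1), (0,2), (0,3), (0,4), (0,6), (0,7), (1,2), (1,3), (1,4), (1,6), (1,7), (2,4), (2,6), (2,7), (3,4), (3,6), (3,7), (4,7), (5,6), (5,7), (6,7). Each pair (i,j) satisfies i < j and arr[i] > arr[j].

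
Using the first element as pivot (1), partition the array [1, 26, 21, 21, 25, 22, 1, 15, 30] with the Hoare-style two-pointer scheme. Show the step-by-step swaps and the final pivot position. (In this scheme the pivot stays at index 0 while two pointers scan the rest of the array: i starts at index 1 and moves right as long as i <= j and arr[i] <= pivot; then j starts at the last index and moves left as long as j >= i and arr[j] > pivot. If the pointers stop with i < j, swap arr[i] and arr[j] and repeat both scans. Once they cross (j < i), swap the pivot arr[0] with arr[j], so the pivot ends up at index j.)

Hoare-style two-pointer partition with pivot = 1:

Initial array: [1, 26, 21, 21, 25, 22, 1, 15, 30]

Pointers start at i = 1, j = 8.
i stops at index 1 (arr[1]=26 > 1), j stops at index 6 (arr[6]=1 <= 1): swap arr[1] and arr[6], array becomes [1, 1, 21, 21, 25, 22, 26, 15, 30]
i ends at 2, j ends at 1: the pointers have crossed (j < i), so scanning stops.

Swap pivot arr[0] with arr[1] to place pivot at position 1: [1, 1, 21, 21, 25, 22, 26, 15, 30]
Pivot position: 1

After partitioning with pivot 1, the array becomes [1, 1, 21, 21, 25, 22, 26, 15, 30]. The pivot is placed at index 1. All elements to the left of the pivot are <= 1, and all elements to the right are > 1.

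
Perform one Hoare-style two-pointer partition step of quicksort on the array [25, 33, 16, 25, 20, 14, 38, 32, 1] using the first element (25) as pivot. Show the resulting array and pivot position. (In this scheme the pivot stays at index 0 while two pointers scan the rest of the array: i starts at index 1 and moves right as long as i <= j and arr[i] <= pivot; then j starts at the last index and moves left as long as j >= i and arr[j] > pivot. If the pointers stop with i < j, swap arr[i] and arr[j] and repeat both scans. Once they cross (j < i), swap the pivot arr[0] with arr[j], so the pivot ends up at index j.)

Hoare-style two-pointer partition with pivot = 25:

Initial array: [25, 33, 16, 25, 20, 14, 38, 32, 1]

Pointers start at i = 1, j = 8.
i stops at index 1 (arr[1]=33 > 25), j stops at index 8 (arr[8]=1 <= 25): swap arr[1] and arr[8], array becomes [25, 1, 16, 25, 20, 14, 38, 32, 33]
i ends at 6, j ends at 5: the pointers have crossed (j < i), so scanning stops.

Swap pivot arr[0] with arr[5] to place pivot at position 5: [14, 1, 16, 25, 20, 25, 38, 32, 33]
Pivot position: 5

After partitioning with pivot 25, the array becomes [14, 1, 16, 25, 20, 25, 38, 32, 33]. The pivot is placed at index 5. All elements to the left of the pivot are <= 25, and all elements to the right are > 25.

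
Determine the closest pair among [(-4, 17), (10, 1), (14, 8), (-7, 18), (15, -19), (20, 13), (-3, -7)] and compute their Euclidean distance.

Computing all pairwise distances among 7 points:

d((-4, 17), (10, 1)) = 21.2603
d((-4, 17), (14, 8)) = 20.1246
d((-4, 17), (-7, 18)) = 3.1623 <-- minimum
d((-4, 17), (15, -19)) = 40.7063
d((-4, 17), (20, 13)) = 24.3311
d((-4, 17), (-3, -7)) = 24.0208
d((10, 1), (14, 8)) = 8.0623
d((10, 1), (-7, 18)) = 24.0416
d((10, 1), (15, -19)) = 20.6155
d((10, 1), (20, 13)) = 15.6205
d((10, 1), (-3, -7)) = 15.2643
d((14, 8), (-7, 18)) = 23.2594
d((14, 8), (15, -19)) = 27.0185
d((14, 8), (20, 13)) = 7.8102
d((14, 8), (-3, -7)) = 22.6716
d((-7, 18), (15, -19)) = 43.0465
d((-7, 18), (20, 13)) = 27.4591
d((-7, 18), (-3, -7)) = 25.318
d((15, -19), (20, 13)) = 32.3883
d((15, -19), (-3, -7)) = 21.6333
d((20, 13), (-3, -7)) = 30.4795

Closest pair: (-4, 17) and (-7, 18) with distance 3.1623

The closest pair is (-4, 17) and (-7, 18) with Euclidean distance 3.1623. For 7 points, brute-force pairwise comparison is shown above. For large n, the divide-and-conquer algorithm (sort by x, recurse on halves, check the dividing strip) achieves O(n log n).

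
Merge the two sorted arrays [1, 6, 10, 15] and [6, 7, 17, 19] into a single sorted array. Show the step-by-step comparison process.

Merging process:

Compare 1 vs 6: take 1 from left. Merged: [1]
Compare 6 vs 6: take 6 from left. Merged: [1, 6]
Compare 10 vs 6: take 6 from right. Merged: [1, 6, 6]
Compare 10 vs 7: take 7 from right. Merged: [1, 6, 6, 7]
Compare 10 vs 17: take 10 from left. Merged: [1, 6, 6, 7, 10]
Compare 15 vs 17: take 15 from left. Merged: [1, 6, 6, 7, 10, 15]
Append remaining from right: [17, 19]. Merged: [1, 6, 6, 7, 10, 15, 17, 19]

Final merged array: [1, 6, 6, 7, 10, 15, 17, 19]
Total comparisons: 6

The merged array is [1, 6, 6, 7, 10, 15, 17, 19], requiring 6 comparisons. The merge step runs in O(n) time where n is the total number of elements.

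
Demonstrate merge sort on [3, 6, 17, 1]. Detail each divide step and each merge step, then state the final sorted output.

Merge sort trace:

Split: [3, 6, 17, 1] -> [3, 6] and [17, 1]
  Split: [3, 6] -> [3] and [6]
  Merge: [3] + [6] -> [3, 6]
  Split: [17, 1] -> [17] and [1]
  Merge: [17] + [1] -> [1, 17]
Merge: [3, 6] + [1, 17] -> [1, 3, 6, 17]

Final sorted array: [1, 3, 6, 17]

The merge sort proceeds by recursively splitting the array and merging sorted halves.
After all merges, the sorted array is [1, 3, 6, 17].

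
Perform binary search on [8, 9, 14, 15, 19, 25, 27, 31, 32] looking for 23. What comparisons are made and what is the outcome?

Binary search for 23 in [8, 9, 14, 15, 19, 25, 27, 31, 32]:

lo=0, hi=8, mid=4, arr[mid]=19 -> 19 < 23, search right half
lo=5, hi=8, mid=6, arr[mid]=27 -> 27 > 23, search left half
lo=5, hi=5, mid=5, arr[mid]=25 -> 25 > 23, search left half
lo=5 > hi=4, target 23 not found

Binary search determines that 23 is not in the array after 3 comparisons. The search space was exhausted without finding the target.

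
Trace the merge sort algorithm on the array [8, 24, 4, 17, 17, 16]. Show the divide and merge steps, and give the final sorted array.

Merge sort trace:

Split: [8, 24, 4, 17, 17, 16] -> [8, 24, 4] and [17, 17, 16]
  Split: [8, 24, 4] -> [8] and [24, 4]
    Split: [24, 4] -> [24] and [4]
    Merge: [24] + [4] -> [4, 24]
  Merge: [8] + [4, 24] -> [4, 8, 24]
  Split: [17, 17, 16] -> [17] and [17, 16]
    Split: [17, 16] -> [17] and [16]
    Merge: [17] + [16] -> [16, 17]
  Merge: [17] + [16, 17] -> [16, 17, 17]
Merge: [4, 8, 24] + [16, 17, 17] -> [4, 8, 16, 17, 17, 24]

Final sorted array: [4, 8, 16, 17, 17, 24]

The merge sort proceeds by recursively splitting the array and merging sorted halves.
After all merges, the sorted array is [4, 8, 16, 17, 17, 24].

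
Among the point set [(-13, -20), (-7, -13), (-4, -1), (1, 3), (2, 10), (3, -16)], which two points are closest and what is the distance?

Computing all pairwise distances among 6 points:

d((-13, -20), (-7, -13)) = 9.2195
d((-13, -20), (-4, -1)) = 21.0238
d((-13, -20), (1, 3)) = 26.9258
d((-13, -20), (2, 10)) = 33.541
d((-13, -20), (3, -16)) = 16.4924
d((-7, -13), (-4, -1)) = 12.3693
d((-7, -13), (1, 3)) = 17.8885
d((-7, -13), (2, 10)) = 24.6982
d((-7, -13), (3, -16)) = 10.4403
d((-4, -1), (1, 3)) = 6.4031 <-- minimum
d((-4, -1), (2, 10)) = 12.53
d((-4, -1), (3, -16)) = 16.5529
d((1, 3), (2, 10)) = 7.0711
d((1, 3), (3, -16)) = 19.105
d((2, 10), (3, -16)) = 26.0192

Closest pair: (-4, -1) and (1, 3) with distance 6.4031

The closest pair is (-4, -1) and (1, 3) with Euclidean distance 6.4031. For 6 points, brute-force pairwise comparison is shown above. For large n, the divide-and-conquer algorithm (sort by x, recurse on halves, check the dividing strip) achieves O(n log n).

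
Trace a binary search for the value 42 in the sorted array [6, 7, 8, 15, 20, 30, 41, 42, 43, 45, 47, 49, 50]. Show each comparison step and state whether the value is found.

Binary search for 42 in [6, 7, 8, 15, 20, 30, 41, 42, 43, 45, 47, 49, 50]:

lo=0, hi=12, mid=6, arr[mid]=41 -> 41 < 42, search right half
lo=7, hi=12, mid=9, arr[mid]=45 -> 45 > 42, search left half
lo=7, hi=8, mid=7, arr[mid]=42 -> Found target at index 7!

Binary search finds 42 at index 7 after 3 comparisons. The search repeatedly halves the search space by comparing with the middle element.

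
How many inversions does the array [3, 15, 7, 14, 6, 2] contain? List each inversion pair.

Finding inversions in [3, 15, 7, 14, 6, 2]:

(0, 5): arr[0]=3 > arr[5]=2
(1, 2): arr[1]=15 > arr[2]=7
(1, 3): arr[1]=15 > arr[3]=14
(1, 4): arr[1]=15 > arr[4]=6
(1, 5): arr[1]=15 > arr[5]=2
(2, 4): arr[2]=7 > arr[4]=6
(2, 5): arr[2]=7 > arr[5]=2
(3, 4): arr[3]=14 > arr[4]=6
(3, 5): arr[3]=14 > arr[5]=2
(4, 5): arr[4]=6 > arr[5]=2

Total inversions: 10

The array has 10 inversion(s): (0,5), (1,2), (1,3), (1,4), (1,5), (2,4), (2,5), (3,4), (3,5), (4,5). Each pair (i,j) satisfies i < j and arr[i] > arr[j].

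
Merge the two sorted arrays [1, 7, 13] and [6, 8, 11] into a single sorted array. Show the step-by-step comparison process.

Merging process:

Compare 1 vs 6: take 1 from left. Merged: [1]
Compare 7 vs 6: take 6 from right. Merged: [1, 6]
Compare 7 vs 8: take 7 from left. Merged: [1, 6, 7]
Compare 13 vs 8: take 8 from right. Merged: [1, 6, 7, 8]
Compare 13 vs 11: take 11 from right. Merged: [1, 6, 7, 8, 11]
Append remaining from left: [13]. Merged: [1, 6, 7, 8, 11, 13]

Final merged array: [1, 6, 7, 8, 11, 13]
Total comparisons: 5

The merged array is [1, 6, 7, 8, 11, 13], requiring 5 comparisons. The merge step runs in O(n) time where n is the total number of elements.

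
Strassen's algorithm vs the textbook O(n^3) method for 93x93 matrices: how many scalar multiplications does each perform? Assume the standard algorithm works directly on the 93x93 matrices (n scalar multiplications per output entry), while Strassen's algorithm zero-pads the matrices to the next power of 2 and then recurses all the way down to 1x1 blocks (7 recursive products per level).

Matrix multiplication for 93x93 matrices:

Strassen's algorithm requires power-of-2 dimensions. Pad 93x93 to 128x128 (next power of 2).

Standard algorithm: 93^3 = 804357 multiplications
Strassen's algorithm: 7^(log2(128)) = 7^7 = 823543 multiplications
Difference: 804357 - 823543 = -19186 (Strassen uses MORE here due to padding overhead — for small or just-over-power-of-2 n, padding can outweigh the per-level savings)

Standard: 804357 multiplications (93^3). Strassen: 823543 multiplications (7^7, after padding to 128x128). Strassen reduces 8 recursive multiplications to 7 at each level.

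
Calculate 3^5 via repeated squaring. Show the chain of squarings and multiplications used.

Computing 3^5 by squaring (build up from 3^1; each line after the first costs one multiplication):

3^1 = 3
3^2 = (3^1)^2 = 3^2 = 9
3^4 = (3^2)^2 = 9^2 = 81
3^5 = 3 * 3^4 = 3 * 81 = 243

Result: 243
Multiplications needed: 3 (3 lines after 3^1)

3^5 = 243. Using exponentiation by squaring, this requires 3 multiplications. The key idea: if the exponent is even, square the half-power; if odd, multiply by the base once.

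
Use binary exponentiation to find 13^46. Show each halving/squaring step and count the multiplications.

Computing 13^46 by squaring (build up from 13^1; each line after the first costs one multiplication):

13^1 = 13
13^2 = (13^1)^2 = 13^2 = 169
13^4 = (13^2)^2 = 169^2 = 28561
13^5 = 13 * 13^4 = 13 * 28561 = 371293
13^10 = (13^5)^2 = 371293^2 = 137858491849
13^11 = 13 * 13^10 = 13 * 137858491849 = 1792160394037
13^22 = (13^11)^2 = 1792160394037^2 = 3211838877954855105157369
13^23 = 13 * 13^22 = 13 * 3211838877954855105157369 = 41753905413413116367045797
13^46 = (13^23)^2 = 41753905413413116367045797^2 = 1743388617272249143997555461487119439669521095365209

Result: 1743388617272249143997555461487119439669521095365209
Multiplications needed: 8 (8 lines after 13^1)

13^46 = 1743388617272249143997555461487119439669521095365209. Using exponentiation by squaring, this requires 8 multiplications. The key idea: if the exponent is even, square the half-power; if odd, multiply by the base once.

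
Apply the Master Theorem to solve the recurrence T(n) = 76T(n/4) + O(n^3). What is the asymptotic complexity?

Master Theorem for T(n) = 76T(n/4) + O(n^3):

a = 76, b = 4, c = 3
log_b(a) = log_4(76) = 3.1240

Case 1: c = 3 < log_4(76) = 3.1240
T(n) = O(n^(log_4 76))

For T(n) = 76T(n/4) + O(n^3): log_4(76) = 3.1240. This is Case 1 of the Master Theorem (c < log_b(a), work dominated by leaves), giving O(n^(log_4 76)).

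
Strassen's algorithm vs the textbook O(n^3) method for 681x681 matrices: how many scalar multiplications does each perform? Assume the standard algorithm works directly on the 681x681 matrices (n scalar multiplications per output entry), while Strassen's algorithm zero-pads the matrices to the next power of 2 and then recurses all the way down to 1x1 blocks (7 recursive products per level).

Matrix multiplication for 681x681 matrices:

Strassen's algorithm requires power-of-2 dimensions. Pad 681x681 to 1024x1024 (next power of 2).

Standard algorithm: 681^3 = 315821241 multiplications
Strassen's algorithm: 7^(log2(1024)) = 7^10 = 282475249 multiplications
Savings: 315821241 - 282475249 = 33345992 multiplications

Standard: 315821241 multiplications (681^3). Strassen: 282475249 multiplications (7^10, after padding to 1024x1024). Strassen reduces 8 recursive multiplications to 7 at each level.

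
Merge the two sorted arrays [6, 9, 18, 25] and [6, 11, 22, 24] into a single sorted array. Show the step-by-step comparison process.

Merging process:

Compare 6 vs 6: take 6 from left. Merged: [6]
Compare 9 vs 6: take 6 from right. Merged: [6, 6]
Compare 9 vs 11: take 9 from left. Merged: [6, 6, 9]
Compare 18 vs 11: take 11 from right. Merged: [6, 6, 9, 11]
Compare 18 vs 22: take 18 from left. Merged: [6, 6, 9, 11, 18]
Compare 25 vs 22: take 22 from right. Merged: [6, 6, 9, 11, 18, 22]
Compare 25 vs 24: take 24 from right. Merged: [6, 6, 9, 11, 18, 22, 24]
Append remaining from left: [25]. Merged: [6, 6, 9, 11, 18, 22, 24, 25]

Final merged array: [6, 6, 9, 11, 18, 22, 24, 25]
Total comparisons: 7

The merged array is [6, 6, 9, 11, 18, 22, 24, 25], requiring 7 comparisons. The merge step runs in O(n) time where n is the total number of elements.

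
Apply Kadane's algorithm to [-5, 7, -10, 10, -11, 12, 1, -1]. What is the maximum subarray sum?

Using Kadane's algorithm on [-5, 7, -10, 10, -11, 12, 1, -1]:

Scanning through the array:
Position 1 (value 7): max_ending_here = 7, max_so_far = 7
Position 2 (value -10): max_ending_here = -3, max_so_far = 7
Position 3 (value 10): max_ending_here = 10, max_so_far = 10
Position 4 (value -11): max_ending_here = -1, max_so_far = 10
Position 5 (value 12): max_ending_here = 12, max_so_far = 12
Position 6 (value 1): max_ending_here = 13, max_so_far = 13
Position 7 (value -1): max_ending_here = 12, max_so_far = 13

Maximum subarray: [12, 1]
Maximum sum: 13

The maximum subarray is [12, 1] with sum 13. This subarray runs from index 5 to index 6.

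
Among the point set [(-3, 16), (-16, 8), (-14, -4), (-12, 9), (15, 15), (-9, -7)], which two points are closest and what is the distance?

Computing all pairwise distances among 6 points:

d((-3, 16), (-16, 8)) = 15.2643
d((-3, 16), (-14, -4)) = 22.8254
d((-3, 16), (-12, 9)) = 11.4018
d((-3, 16), (15, 15)) = 18.0278
d((-3, 16), (-9, -7)) = 23.7697
d((-16, 8), (-14, -4)) = 12.1655
d((-16, 8), (-12, 9)) = 4.1231 <-- minimum
d((-16, 8), (15, 15)) = 31.7805
d((-16, 8), (-9, -7)) = 16.5529
d((-14, -4), (-12, 9)) = 13.1529
d((-14, -4), (15, 15)) = 34.6699
d((-14, -4), (-9, -7)) = 5.831
d((-12, 9), (15, 15)) = 27.6586
d((-12, 9), (-9, -7)) = 16.2788
d((15, 15), (-9, -7)) = 32.5576

Closest pair: (-16, 8) and (-12, 9) with distance 4.1231

The closest pair is (-16, 8) and (-12, 9) with Euclidean distance 4.1231. For 6 points, brute-force pairwise comparison is shown above. For large n, the divide-and-conquer algorithm (sort by x, recurse on halves, check the dividing strip) achieves O(n log n).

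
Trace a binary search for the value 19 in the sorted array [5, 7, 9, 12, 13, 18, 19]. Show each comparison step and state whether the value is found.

Binary search for 19 in [5, 7, 9, 12, 13, 18, 19]:

lo=0, hi=6, mid=3, arr[mid]=12 -> 12 < 19, search right half
lo=4, hi=6, mid=5, arr[mid]=18 -> 18 < 19, search right half
lo=6, hi=6, mid=6, arr[mid]=19 -> Found target at index 6!

Binary search finds 19 at index 6 after 3 comparisons. The search repeatedly halves the search space by comparing with the middle element.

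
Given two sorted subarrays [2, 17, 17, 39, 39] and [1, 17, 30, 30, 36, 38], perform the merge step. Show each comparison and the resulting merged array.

Merging process:

Compare 2 vs 1: take 1 from right. Merged: [1]
Compare 2 vs 17: take 2 from left. Merged: [1, 2]
Compare 17 vs 17: take 17 from left. Merged: [1, 2, 17]
Compare 17 vs 17: take 17 from left. Merged: [1, 2, 17, 17]
Compare 39 vs 17: take 17 from right. Merged: [1, 2, 17, 17, 17]
Compare 39 vs 30: take 30 from right. Merged: [1, 2, 17, 17, 17, 30]
Compare 39 vs 30: take 30 from right. Merged: [1, 2, 17, 17, 17, 30, 30]
Compare 39 vs 36: take 36 from right. Merged: [1, 2, 17, 17, 17, 30, 30, 36]
Compare 39 vs 38: take 38 from right. Merged: [1, 2, 17, 17, 17, 30, 30, 36, 38]
Append remaining from left: [39, 39]. Merged: [1, 2, 17, 17, 17, 30, 30, 36, 38, 39, 39]

Final merged array: [1, 2, 17, 17, 17, 30, 30, 36, 38, 39, 39]
Total comparisons: 9

The merged array is [1, 2, 17, 17, 17, 30, 30, 36, 38, 39, 39], requiring 9 comparisons. The merge step runs in O(n) time where n is the total number of elements.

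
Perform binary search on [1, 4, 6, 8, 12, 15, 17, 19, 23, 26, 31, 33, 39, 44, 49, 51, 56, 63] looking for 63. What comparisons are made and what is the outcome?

Binary search for 63 in [1, 4, 6, 8, 12, 15, 17, 19, 23, 26, 31, 33, 39, 44, 49, 51, 56, 63]:

lo=0, hi=17, mid=8, arr[mid]=23 -> 23 < 63, search right half
lo=9, hi=17, mid=13, arr[mid]=44 -> 44 < 63, search right half
lo=14, hi=17, mid=15, arr[mid]=51 -> 51 < 63, search right half
lo=16, hi=17, mid=16, arr[mid]=56 -> 56 < 63, search right half
lo=17, hi=17, mid=17, arr[mid]=63 -> Found target at index 17!

Binary search finds 63 at index 17 after 5 comparisons. The search repeatedly halves the search space by comparing with the middle element.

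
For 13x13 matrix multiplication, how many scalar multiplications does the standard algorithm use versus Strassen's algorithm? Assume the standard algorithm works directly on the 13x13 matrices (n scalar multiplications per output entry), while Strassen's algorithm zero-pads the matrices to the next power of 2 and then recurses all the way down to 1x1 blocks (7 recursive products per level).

Matrix multiplication for 13x13 matrices:

Strassen's algorithm requires power-of-2 dimensions. Pad 13x13 to 16x16 (next power of 2).

Standard algorithm: 13^3 = 2197 multiplications
Strassen's algorithm: 7^(log2(16)) = 7^4 = 2401 multiplications
Difference: 2197 - 2401 = -204 (Strassen uses MORE here due to padding overhead — for small or just-over-power-of-2 n, padding can outweigh the per-level savings)

Standard: 2197 multiplications (13^3). Strassen: 2401 multiplications (7^4, after padding to 16x16). Strassen reduces 8 recursive multiplications to 7 at each level.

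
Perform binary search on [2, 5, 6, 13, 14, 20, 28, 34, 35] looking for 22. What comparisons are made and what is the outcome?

Binary search for 22 in [2, 5, 6, 13, 14, 20, 28, 34, 35]:

lo=0, hi=8, mid=4, arr[mid]=14 -> 14 < 22, search right half
lo=5, hi=8, mid=6, arr[mid]=28 -> 28 > 22, search left half
lo=5, hi=5, mid=5, arr[mid]=20 -> 20 < 22, search right half
lo=6 > hi=5, target 22 not found

Binary search determines that 22 is not in the array after 3 comparisons. The search space was exhausted without finding the target.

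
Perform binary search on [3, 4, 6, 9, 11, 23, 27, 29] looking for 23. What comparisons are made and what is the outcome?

Binary search for 23 in [3, 4, 6, 9, 11, 23, 27, 29]:

lo=0, hi=7, mid=3, arr[mid]=9 -> 9 < 23, search right half
lo=4, hi=7, mid=5, arr[mid]=23 -> Found target at index 5!

Binary search finds 23 at index 5 after 2 comparisons. The search repeatedly halves the search space by comparing with the middle element.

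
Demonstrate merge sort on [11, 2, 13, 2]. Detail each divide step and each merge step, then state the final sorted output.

Merge sort trace:

Split: [11, 2, 13, 2] -> [11, 2] and [13, 2]
  Split: [11, 2] -> [11] and [2]
  Merge: [11] + [2] -> [2, 11]
  Split: [13, 2] -> [13] and [2]
  Merge: [13] + [2] -> [2, 13]
Merge: [2, 11] + [2, 13] -> [2, 2, 11, 13]

Final sorted array: [2, 2, 11, 13]

The merge sort proceeds by recursively splitting the array and merging sorted halves.
After all merges, the sorted array is [2, 2, 11, 13].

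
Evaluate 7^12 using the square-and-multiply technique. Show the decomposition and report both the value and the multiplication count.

Computing 7^12 by squaring (build up from 7^1; each line after the first costs one multiplication):

7^1 = 7
7^2 = (7^1)^2 = 7^2 = 49
7^3 = 7 * 7^2 = 7 * 49 = 343
7^6 = (7^3)^2 = 343^2 = 117649
7^12 = (7^6)^2 = 117649^2 = 13841287201

Result: 13841287201
Multiplications needed: 4 (4 lines after 7^1)

7^12 = 13841287201. Using exponentiation by squaring, this requires 4 multiplications. The key idea: if the exponent is even, square the half-power; if odd, multiply by the base once.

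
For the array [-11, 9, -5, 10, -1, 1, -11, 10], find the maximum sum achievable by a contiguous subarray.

Using Kadane's algorithm on [-11, 9, -5, 10, -1, 1, -11, 10]:

Scanning through the array:
Position 1 (value 9): max_ending_here = 9, max_so_far = 9
Position 2 (value -5): max_ending_here = 4, max_so_far = 9
Position 3 (value 10): max_ending_here = 14, max_so_far = 14
Position 4 (value -1): max_ending_here = 13, max_so_far = 14
Position 5 (value 1): max_ending_here = 14, max_so_far = 14
Position 6 (value -11): max_ending_here = 3, max_so_far = 14
Position 7 (value 10): max_ending_here = 13, max_so_far = 14

Maximum subarray: [9, -5, 10]
Maximum sum: 14

The maximum subarray is [9, -5, 10] with sum 14. This subarray runs from index 1 to index 3.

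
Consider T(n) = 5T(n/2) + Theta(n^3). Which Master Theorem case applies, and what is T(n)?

Master Theorem for T(n) = 5T(n/2) + O(n^3):

a = 5, b = 2, c = 3
log_b(a) = log_2(5) = 2.3219

Case 3: c = 3 > log_2(5) = 2.3219
T(n) = O(n^3) = O(n^3)

For T(n) = 5T(n/2) + O(n^3): log_2(5) = 2.3219. This is Case 3 of the Master Theorem (c > log_b(a), work dominated by root), giving O(n^3).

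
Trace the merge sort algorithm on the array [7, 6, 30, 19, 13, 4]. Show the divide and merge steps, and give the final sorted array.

Merge sort trace:

Split: [7, 6, 30, 19, 13, 4] -> [7, 6, 30] and [19, 13, 4]
  Split: [7, 6, 30] -> [7] and [6, 30]
    Split: [6, 30] -> [6] and [30]
    Merge: [6] + [30] -> [6, 30]
  Merge: [7] + [6, 30] -> [6, 7, 30]
  Split: [19, 13, 4] -> [19] and [13, 4]
    Split: [13, 4] -> [13] and [4]
    Merge: [13] + [4] -> [4, 13]
  Merge: [19] + [4, 13] -> [4, 13, 19]
Merge: [6, 7, 30] + [4, 13, 19] -> [4, 6, 7, 13, 19, 30]

Final sorted array: [4, 6, 7, 13, 19, 30]

The merge sort proceeds by recursively splitting the array and merging sorted halves.
After all merges, the sorted array is [4, 6, 7, 13, 19, 30].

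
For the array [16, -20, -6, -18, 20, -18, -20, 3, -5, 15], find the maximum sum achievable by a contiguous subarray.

Using Kadane's algorithm on [16, -20, -6, -18, 20, -18, -20, 3, -5, 15]:

Scanning through the array:
Position 1 (value -20): max_ending_here = -4, max_so_far = 16
Position 2 (value -6): max_ending_here = -6, max_so_far = 16
Position 3 (value -18): max_ending_here = -18, max_so_far = 16
Position 4 (value 20): max_ending_here = 20, max_so_far = 20
Position 5 (value -18): max_ending_here = 2, max_so_far = 20
Position 6 (value -20): max_ending_here = -18, max_so_far = 20
Position 7 (value 3): max_ending_here = 3, max_so_far = 20
Position 8 (value -5): max_ending_here = -2, max_so_far = 20
Position 9 (value 15): max_ending_here = 15, max_so_far = 20

Maximum subarray: [20]
Maximum sum: 20

The maximum subarray is [20] with sum 20. This subarray runs from index 4 to index 4.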